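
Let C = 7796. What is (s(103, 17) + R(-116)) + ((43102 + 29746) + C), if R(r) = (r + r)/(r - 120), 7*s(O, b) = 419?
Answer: 33331099/413 ≈ 80705.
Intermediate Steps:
s(O, b) = 419/7 (s(O, b) = (⅐)*419 = 419/7)
R(r) = 2*r/(-120 + r) (R(r) = (2*r)/(-120 + r) = 2*r/(-120 + r))
(s(103, 17) + R(-116)) + ((43102 + 29746) + C) = (419/7 + 2*(-116)/(-120 - 116)) + ((43102 + 29746) + 7796) = (419/7 + 2*(-116)/(-236)) + (72848 + 7796) = (419/7 + 2*(-116)*(-1/236)) + 80644 = (419/7 + 58/59) + 80644 = 25127/413 + 80644 = 33331099/413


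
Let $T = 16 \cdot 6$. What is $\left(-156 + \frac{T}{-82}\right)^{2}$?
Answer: $\frac{41525136}{1681} \approx 24703.0$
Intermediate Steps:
$T = 96$
$\left(-156 + \frac{T}{-82}\right)^{2} = \left(-156 + \frac{96}{-82}\right)^{2} = \left(-156 + 96 \left(- \frac{1}{82}\right)\right)^{2} = \left(-156 - \frac{48}{41}\right)^{2} = \left(- \frac{6444}{41}\right)^{2} = \frac{41525136}{1681}$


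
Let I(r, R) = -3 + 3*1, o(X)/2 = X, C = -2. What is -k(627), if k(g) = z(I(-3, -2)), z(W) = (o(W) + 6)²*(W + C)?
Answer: 72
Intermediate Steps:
o(X) = 2*X
I(r, R) = 0 (I(r, R) = -3 + 3 = 0)
z(W) = (6 + 2*W)²*(-2 + W) (z(W) = (2*W + 6)²*(W - 2) = (6 + 2*W)²*(-2 + W))
k(g) = -72 (k(g) = 4*(3 + 0)²*(-2 + 0) = 4*3²*(-2) = 4*9*(-2) = -72)
-k(627) = -1*(-72) = 72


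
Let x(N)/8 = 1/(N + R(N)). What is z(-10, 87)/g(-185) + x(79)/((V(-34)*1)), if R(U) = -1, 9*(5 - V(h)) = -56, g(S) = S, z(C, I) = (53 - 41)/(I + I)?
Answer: 61754/7044245 ≈ 0.0087666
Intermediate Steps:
z(C, I) = 6/I (z(C, I) = 12/((2*I)) = 12*(1/(2*I)) = 6/I)
V(h) = 101/9 (V(h) = 5 - ⅑*(-56) = 5 + 56/9 = 101/9)
x(N) = 8/(-1 + N) (x(N) = 8/(N - 1) = 8/(-1 + N))
z(-10, 87)/g(-185) + x(79)/((V(-34)*1)) = (6/87)/(-185) + (8/(-1 + 79))/(((101/9)*1)) = (6*(1/87))*(-1/185) + (8/78)/(101/9) = (2/29)*(-1/185) + (8*(1/78))*(9/101) = -2/5365 + (4/39)*(9/101) = -2/5365 + 12/1313 = 61754/7044245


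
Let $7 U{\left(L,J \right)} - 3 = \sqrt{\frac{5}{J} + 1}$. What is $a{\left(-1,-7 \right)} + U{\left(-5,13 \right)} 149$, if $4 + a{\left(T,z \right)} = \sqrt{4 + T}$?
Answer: $\frac{419}{7} + \sqrt{3} + \frac{447 \sqrt{26}}{91} \approx 86.636$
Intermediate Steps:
$a{\left(T,z \right)} = -4 + \sqrt{4 + T}$
$U{\left(L,J \right)} = \frac{3}{7} + \frac{\sqrt{1 + \frac{5}{J}}}{7}$ ($U{\left(L,J \right)} = \frac{3}{7} + \frac{\sqrt{\frac{5}{J} + 1}}{7} = \frac{3}{7} + \frac{\sqrt{1 + \frac{5}{J}}}{7}$)
$a{\left(-1,-7 \right)} + U{\left(-5,13 \right)} 149 = \left(-4 + \sqrt{4 - 1}\right) + \left(\frac{3}{7} + \frac{\sqrt{\frac{5 + 13}{13}}}{7}\right) 149 = \left(-4 + \sqrt{3}\right) + \left(\frac{3}{7} + \frac{\sqrt{\frac{1}{13} \cdot 18}}{7}\right) 149 = \left(-4 + \sqrt{3}\right) + \left(\frac{3}{7} + \frac{\sqrt{\frac{18}{13}}}{7}\right) 149 = \left(-4 + \sqrt{3}\right) + \left(\frac{3}{7} + \frac{\frac{3}{13} \sqrt{26}}{7}\right) 149 = \left(-4 + \sqrt{3}\right) + \left(\frac{3}{7} + \frac{3 \sqrt{26}}{91}\right) 149 = \left(-4 + \sqrt{3}\right) + \left(\frac{447}{7} + \frac{447 \sqrt{26}}{91}\right) = \frac{419}{7} + \sqrt{3} + \frac{447 \sqrt{26}}{91}$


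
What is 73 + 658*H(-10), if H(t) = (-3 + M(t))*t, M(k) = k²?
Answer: -638187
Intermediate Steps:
H(t) = t*(-3 + t²) (H(t) = (-3 + t²)*t = t*(-3 + t²))
73 + 658*H(-10) = 73 + 658*(-10*(-3 + (-10)²)) = 73 + 658*(-10*(-3 + 100)) = 73 + 658*(-10*97) = 73 + 658*(-970) = 73 - 638260 = -638187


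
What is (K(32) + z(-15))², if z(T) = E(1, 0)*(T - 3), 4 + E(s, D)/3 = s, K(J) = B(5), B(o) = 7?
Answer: 28561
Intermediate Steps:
K(J) = 7
E(s, D) = -12 + 3*s
z(T) = 27 - 9*T (z(T) = (-12 + 3*1)*(T - 3) = (-12 + 3)*(-3 + T) = -9*(-3 + T) = 27 - 9*T)
(K(32) + z(-15))² = (7 + (27 - 9*(-15)))² = (7 + (27 + 135))² = (7 + 162)² = 169² = 28561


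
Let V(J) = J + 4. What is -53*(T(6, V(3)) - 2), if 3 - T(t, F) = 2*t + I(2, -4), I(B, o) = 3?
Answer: 742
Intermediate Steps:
V(J) = 4 + J
T(t, F) = -2*t (T(t, F) = 3 - (2*t + 3) = 3 - (3 + 2*t) = 3 + (-3 - 2*t) = -2*t)
-53*(T(6, V(3)) - 2) = -53*(-2*6 - 2) = -53*(-12 - 2) = -53*(-14) = 742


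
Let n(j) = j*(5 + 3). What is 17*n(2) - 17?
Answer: 255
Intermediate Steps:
n(j) = 8*j (n(j) = j*8 = 8*j)
17*n(2) - 17 = 17*(8*2) - 17 = 17*16 - 17 = 272 - 17 = 255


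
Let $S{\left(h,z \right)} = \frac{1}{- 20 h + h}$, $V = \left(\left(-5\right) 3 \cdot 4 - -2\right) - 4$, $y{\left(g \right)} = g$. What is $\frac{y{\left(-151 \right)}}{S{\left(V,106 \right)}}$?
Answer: $-177878$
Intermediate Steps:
$V = -62$ ($V = \left(\left(-15\right) 4 + 2\right) - 4 = \left(-60 + 2\right) - 4 = -58 - 4 = -62$)
$S{\left(h,z \right)} = - \frac{1}{19 h}$ ($S{\left(h,z \right)} = \frac{1}{\left(-19\right) h} = - \frac{1}{19 h}$)
$\frac{y{\left(-151 \right)}}{S{\left(V,106 \right)}} = - \frac{151}{\left(- \frac{1}{19}\right) \frac{1}{-62}} = - \frac{151}{\left(- \frac{1}{19}\right) \left(- \frac{1}{62}\right)} = - 151 \frac{1}{\frac{1}{1178}} = \left(-151\right) 1178 = -177878$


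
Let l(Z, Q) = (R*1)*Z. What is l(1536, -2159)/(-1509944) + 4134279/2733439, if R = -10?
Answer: 785564424177/515917477177 ≈ 1.5227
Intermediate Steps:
l(Z, Q) = -10*Z (l(Z, Q) = (-10*1)*Z = -10*Z)
l(1536, -2159)/(-1509944) + 4134279/2733439 = -10*1536/(-1509944) + 4134279/2733439 = -15360*(-1/1509944) + 4134279*(1/2733439) = 1920/188743 + 4134279/2733439 = 785564424177/515917477177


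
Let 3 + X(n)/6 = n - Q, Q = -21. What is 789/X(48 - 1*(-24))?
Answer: 263/180 ≈ 1.4611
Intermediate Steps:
X(n) = 108 + 6*n (X(n) = -18 + 6*(n - 1*(-21)) = -18 + 6*(n + 21) = -18 + 6*(21 + n) = -18 + (126 + 6*n) = 108 + 6*n)
789/X(48 - 1*(-24)) = 789/(108 + 6*(48 - 1*(-24))) = 789/(108 + 6*(48 + 24)) = 789/(108 + 6*72) = 789/(108 + 432) = 789/540 = 789*(1/540) = 263/180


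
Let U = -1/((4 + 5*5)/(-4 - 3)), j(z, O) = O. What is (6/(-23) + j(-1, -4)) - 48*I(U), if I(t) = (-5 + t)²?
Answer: -21106994/19343 ≈ -1091.2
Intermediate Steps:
U = 7/29 (U = -1/((4 + 25)/(-7)) = -1/(29*(-⅐)) = -1/(-29/7) = -1*(-7/29) = 7/29 ≈ 0.24138)
(6/(-23) + j(-1, -4)) - 48*I(U) = (6/(-23) - 4) - 48*(-5 + 7/29)² = (6*(-1/23) - 4) - 48*(-138/29)² = (-6/23 - 4) - 48*19044/841 = -98/23 - 914112/841 = -21106994/19343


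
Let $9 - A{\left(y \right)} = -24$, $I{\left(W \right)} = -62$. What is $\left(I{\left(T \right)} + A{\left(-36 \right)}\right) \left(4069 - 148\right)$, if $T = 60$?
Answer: $-113709$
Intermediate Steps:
$A{\left(y \right)} = 33$ ($A{\left(y \right)} = 9 - -24 = 9 + 24 = 33$)
$\left(I{\left(T \right)} + A{\left(-36 \right)}\right) \left(4069 - 148\right) = \left(-62 + 33\right) \left(4069 - 148\right) = \left(-29\right) 3921 = -113709$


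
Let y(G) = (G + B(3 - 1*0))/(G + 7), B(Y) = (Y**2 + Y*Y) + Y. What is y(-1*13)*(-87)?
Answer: 116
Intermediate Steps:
B(Y) = Y + 2*Y**2 (B(Y) = (Y**2 + Y**2) + Y = 2*Y**2 + Y = Y + 2*Y**2)
y(G) = (21 + G)/(7 + G) (y(G) = (G + (3 - 1*0)*(1 + 2*(3 - 1*0)))/(G + 7) = (G + (3 + 0)*(1 + 2*(3 + 0)))/(7 + G) = (G + 3*(1 + 2*3))/(7 + G) = (G + 3*(1 + 6))/(7 + G) = (G + 3*7)/(7 + G) = (G + 21)/(7 + G) = (21 + G)/(7 + G))
y(-1*13)*(-87) = ((21 - 1*13)/(7 - 1*13))*(-87) = ((21 - 13)/(7 - 13))*(-87) = (8/(-6))*(-87) = -1/6*8*(-87) = -4/3*(-87) = 116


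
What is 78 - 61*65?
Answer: -3887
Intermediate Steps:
78 - 61*65 = 78 - 3965 = -3887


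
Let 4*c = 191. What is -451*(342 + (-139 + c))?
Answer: -452353/4 ≈ -1.1309e+5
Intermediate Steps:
c = 191/4 (c = (1/4)*191 = 191/4 ≈ 47.750)
-451*(342 + (-139 + c)) = -451*(342 + (-139 + 191/4)) = -451*(342 - 365/4) = -451*1003/4 = -452353/4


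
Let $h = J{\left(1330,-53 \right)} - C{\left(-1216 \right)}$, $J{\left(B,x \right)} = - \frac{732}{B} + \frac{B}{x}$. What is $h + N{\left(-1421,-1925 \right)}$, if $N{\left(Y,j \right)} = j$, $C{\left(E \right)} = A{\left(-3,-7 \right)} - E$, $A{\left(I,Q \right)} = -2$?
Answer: $- \frac{111537903}{35245} \approx -3164.6$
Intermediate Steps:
$C{\left(E \right)} = -2 - E$
$h = - \frac{43691278}{35245}$ ($h = \left(- \frac{732}{1330} + \frac{1330}{-53}\right) - \left(-2 - -1216\right) = \left(\left(-732\right) \frac{1}{1330} + 1330 \left(- \frac{1}{53}\right)\right) - \left(-2 + 1216\right) = \left(- \frac{366}{665} - \frac{1330}{53}\right) - 1214 = - \frac{903848}{35245} - 1214 = - \frac{43691278}{35245} \approx -1239.6$)
$h + N{\left(-1421,-1925 \right)} = - \frac{43691278}{35245} - 1925 = - \frac{111537903}{35245}$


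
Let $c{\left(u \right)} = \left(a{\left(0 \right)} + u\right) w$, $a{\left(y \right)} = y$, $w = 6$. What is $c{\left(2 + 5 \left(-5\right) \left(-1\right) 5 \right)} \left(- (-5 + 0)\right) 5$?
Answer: $19050$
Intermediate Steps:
$c{\left(u \right)} = 6 u$ ($c{\left(u \right)} = \left(0 + u\right) 6 = u 6 = 6 u$)
$c{\left(2 + 5 \left(-5\right) \left(-1\right) 5 \right)} \left(- (-5 + 0)\right) 5 = 6 \left(2 + 5 \left(-5\right) \left(-1\right) 5\right) \left(- (-5 + 0)\right) 5 = 6 \left(2 + \left(-25\right) \left(-1\right) 5\right) \left(\left(-1\right) \left(-5\right)\right) 5 = 6 \left(2 + 25 \cdot 5\right) 5 \cdot 5 = 6 \left(2 + 125\right) 5 \cdot 5 = 6 \cdot 127 \cdot 5 \cdot 5 = 762 \cdot 5 \cdot 5 = 3810 \cdot 5 = 19050$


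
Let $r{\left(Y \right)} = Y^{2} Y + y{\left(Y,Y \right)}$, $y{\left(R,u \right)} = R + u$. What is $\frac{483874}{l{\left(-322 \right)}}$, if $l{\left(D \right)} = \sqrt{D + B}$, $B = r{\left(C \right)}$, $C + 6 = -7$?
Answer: $- \frac{483874 i \sqrt{2545}}{2545} \approx - 9591.5 i$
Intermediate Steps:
$C = -13$ ($C = -6 - 7 = -13$)
$r{\left(Y \right)} = Y^{3} + 2 Y$ ($r{\left(Y \right)} = Y^{2} Y + \left(Y + Y\right) = Y^{3} + 2 Y$)
$B = -2223$ ($B = - 13 \left(2 + \left(-13\right)^{2}\right) = - 13 \left(2 + 169\right) = \left(-13\right) 171 = -2223$)
$l{\left(D \right)} = \sqrt{-2223 + D}$ ($l{\left(D \right)} = \sqrt{D - 2223} = \sqrt{-2223 + D}$)
$\frac{483874}{l{\left(-322 \right)}} = \frac{483874}{\sqrt{-2223 - 322}} = \frac{483874}{\sqrt{-2545}} = \frac{483874}{i \sqrt{2545}} = 483874 \left(- \frac{i \sqrt{2545}}{2545}\right) = - \frac{483874 i \sqrt{2545}}{2545}$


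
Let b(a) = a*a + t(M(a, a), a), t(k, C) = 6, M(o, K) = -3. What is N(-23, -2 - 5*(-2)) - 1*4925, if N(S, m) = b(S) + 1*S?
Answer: -4413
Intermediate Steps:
b(a) = 6 + a² (b(a) = a*a + 6 = a² + 6 = 6 + a²)
N(S, m) = 6 + S + S² (N(S, m) = (6 + S²) + 1*S = (6 + S²) + S = 6 + S + S²)
N(-23, -2 - 5*(-2)) - 1*4925 = (6 - 23 + (-23)²) - 1*4925 = (6 - 23 + 529) - 4925 = 512 - 4925 = -4413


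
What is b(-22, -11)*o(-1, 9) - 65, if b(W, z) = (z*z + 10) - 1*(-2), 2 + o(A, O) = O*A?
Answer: -1528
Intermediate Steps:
o(A, O) = -2 + A*O (o(A, O) = -2 + O*A = -2 + A*O)
b(W, z) = 12 + z² (b(W, z) = (z² + 10) + 2 = (10 + z²) + 2 = 12 + z²)
b(-22, -11)*o(-1, 9) - 65 = (12 + (-11)²)*(-2 - 1*9) - 65 = (12 + 121)*(-2 - 9) - 65 = 133*(-11) - 65 = -1463 - 65 = -1528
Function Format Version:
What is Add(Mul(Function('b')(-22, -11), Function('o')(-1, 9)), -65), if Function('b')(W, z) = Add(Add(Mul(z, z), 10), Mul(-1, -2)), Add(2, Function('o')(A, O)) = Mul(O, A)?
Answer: -1528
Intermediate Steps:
Function('o')(A, O) = Add(-2, Mul(A, O)) (Function('o')(A, O) = Add(-2, Mul(O, A)) = Add(-2, Mul(A, O)))
Function('b')(W, z) = Add(12, Pow(z, 2)) (Function('b')(W, z) = Add(Add(Pow(z, 2), 10), 2) = Add(Add(10, Pow(z, 2)), 2) = Add(12, Pow(z, 2)))
Add(Mul(Function('b')(-22, -11), Function('o')(-1, 9)), -65) = Add(Mul(Add(12, Pow(-11, 2)), Add(-2, Mul(-1, 9))), -65) = Add(Mul(Add(12, 121), Add(-2, -9)), -65) = Add(Mul(133, -11), -65) = Add(-1463, -65) = -1528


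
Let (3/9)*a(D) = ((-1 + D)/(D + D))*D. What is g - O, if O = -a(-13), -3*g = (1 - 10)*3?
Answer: -12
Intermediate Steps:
g = 9 (g = -(1 - 10)*3/3 = -(-3)*3 = -⅓*(-27) = 9)
a(D) = -3/2 + 3*D/2 (a(D) = 3*(((-1 + D)/(D + D))*D) = 3*(((-1 + D)/((2*D)))*D) = 3*(((-1 + D)*(1/(2*D)))*D) = 3*(((-1 + D)/(2*D))*D) = 3*(-½ + D/2) = -3/2 + 3*D/2)
O = 21 (O = -(-3/2 + (3/2)*(-13)) = -(-3/2 - 39/2) = -1*(-21) = 21)
g - O = 9 - 1*21 = 9 - 21 = -12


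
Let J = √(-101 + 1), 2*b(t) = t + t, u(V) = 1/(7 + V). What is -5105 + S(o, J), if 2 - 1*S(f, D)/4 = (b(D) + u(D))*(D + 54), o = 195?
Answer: -701765/149 - 319960*I/149 ≈ -4709.8 - 2147.4*I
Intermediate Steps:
b(t) = t (b(t) = (t + t)/2 = (2*t)/2 = t)
J = 10*I (J = √(-100) = 10*I ≈ 10.0*I)
S(f, D) = 8 - 4*(54 + D)*(D + 1/(7 + D)) (S(f, D) = 8 - 4*(D + 1/(7 + D))*(D + 54) = 8 - 4*(D + 1/(7 + D))*(54 + D) = 8 - 4*(54 + D)*(D + 1/(7 + D)))
-5105 + S(o, J) = -5105 + 4*(-40 - (10*I)³ - 3770*I - 61*(10*I)²)/(7 + 10*I) = -5105 + 4*((7 - 10*I)/149)*(-40 - (-1000)*I - 3770*I - 61*(-100)) = -5105 + 4*((7 - 10*I)/149)*(-40 + 1000*I - 3770*I + 6100) = -5105 + 4*((7 - 10*I)/149)*(6060 - 2770*I) = -5105 + 4*(7 - 10*I)*(6060 - 2770*I)/149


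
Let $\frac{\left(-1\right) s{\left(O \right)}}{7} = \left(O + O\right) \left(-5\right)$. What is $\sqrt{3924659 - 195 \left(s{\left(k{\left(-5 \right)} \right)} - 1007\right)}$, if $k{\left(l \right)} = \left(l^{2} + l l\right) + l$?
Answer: $\sqrt{3506774} \approx 1872.6$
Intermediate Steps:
$k{\left(l \right)} = l + 2 l^{2}$ ($k{\left(l \right)} = \left(l^{2} + l^{2}\right) + l = 2 l^{2} + l = l + 2 l^{2}$)
$s{\left(O \right)} = 70 O$ ($s{\left(O \right)} = - 7 \left(O + O\right) \left(-5\right) = - 7 \cdot 2 O \left(-5\right) = - 7 \left(- 10 O\right) = 70 O$)
$\sqrt{3924659 - 195 \left(s{\left(k{\left(-5 \right)} \right)} - 1007\right)} = \sqrt{3924659 - 195 \left(70 \left(- 5 \left(1 + 2 \left(-5\right)\right)\right) - 1007\right)} = \sqrt{3924659 - 195 \left(70 \left(- 5 \left(1 - 10\right)\right) - 1007\right)} = \sqrt{3924659 - 195 \left(70 \left(\left(-5\right) \left(-9\right)\right) - 1007\right)} = \sqrt{3924659 - 195 \left(70 \cdot 45 - 1007\right)} = \sqrt{3924659 - 195 \left(3150 - 1007\right)} = \sqrt{3924659 - 417885} = \sqrt{3506774}$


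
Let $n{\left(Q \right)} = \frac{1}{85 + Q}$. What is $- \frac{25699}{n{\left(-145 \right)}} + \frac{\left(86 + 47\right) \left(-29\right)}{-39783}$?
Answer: $\frac{61343002877}{39783} \approx 1.5419 \cdot 10^{6}$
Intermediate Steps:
$- \frac{25699}{n{\left(-145 \right)}} + \frac{\left(86 + 47\right) \left(-29\right)}{-39783} = - \frac{25699}{\frac{1}{85 - 145}} + \frac{\left(86 + 47\right) \left(-29\right)}{-39783} = - \frac{25699}{\frac{1}{-60}} + 133 \left(-29\right) \left(- \frac{1}{39783}\right) = - \frac{25699}{- \frac{1}{60}} - - \frac{3857}{39783} = \left(-25699\right) \left(-60\right) + \frac{3857}{39783} = 1541940 + \frac{3857}{39783} = \frac{61343002877}{39783}$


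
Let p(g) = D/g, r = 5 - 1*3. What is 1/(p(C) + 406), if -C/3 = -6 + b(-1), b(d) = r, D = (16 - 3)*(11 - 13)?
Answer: 6/2423 ≈ 0.0024763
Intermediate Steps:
D = -26 (D = 13*(-2) = -26)
r = 2 (r = 5 - 3 = 2)
b(d) = 2
C = 12 (C = -3*(-6 + 2) = -3*(-4) = 12)
p(g) = -26/g
1/(p(C) + 406) = 1/(-26/12 + 406) = 1/(-26*1/12 + 406) = 1/(-13/6 + 406) = 1/(2423/6) = 6/2423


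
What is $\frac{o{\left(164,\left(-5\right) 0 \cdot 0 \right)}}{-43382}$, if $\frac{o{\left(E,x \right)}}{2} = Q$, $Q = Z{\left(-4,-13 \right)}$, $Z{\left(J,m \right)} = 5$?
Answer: $- \frac{5}{21691} \approx -0.00023051$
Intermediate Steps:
$Q = 5$
$o{\left(E,x \right)} = 10$ ($o{\left(E,x \right)} = 2 \cdot 5 = 10$)
$\frac{o{\left(164,\left(-5\right) 0 \cdot 0 \right)}}{-43382} = \frac{10}{-43382} = 10 \left(- \frac{1}{43382}\right) = - \frac{5}{21691}$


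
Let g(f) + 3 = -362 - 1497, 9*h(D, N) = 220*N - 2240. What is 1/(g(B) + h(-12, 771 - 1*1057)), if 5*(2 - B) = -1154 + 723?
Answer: -1/9102 ≈ -0.00010987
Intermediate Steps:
h(D, N) = -2240/9 + 220*N/9 (h(D, N) = (220*N - 2240)/9 = (-2240 + 220*N)/9 = -2240/9 + 220*N/9)
B = 441/5 (B = 2 - (-1154 + 723)/5 = 2 - ⅕*(-431) = 2 + 431/5 = 441/5 ≈ 88.200)
g(f) = -1862 (g(f) = -3 + (-362 - 1497) = -3 - 1859 = -1862)
1/(g(B) + h(-12, 771 - 1*1057)) = 1/(-1862 + (-2240/9 + 220*(771 - 1*1057)/9)) = 1/(-1862 + (-2240/9 + 220*(771 - 1057)/9)) = 1/(-1862 + (-2240/9 + (220/9)*(-286))) = 1/(-1862 + (-2240/9 - 62920/9)) = 1/(-1862 - 7240) = 1/(-9102) = -1/9102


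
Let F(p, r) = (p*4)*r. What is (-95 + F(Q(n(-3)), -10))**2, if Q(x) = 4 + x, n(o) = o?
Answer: 18225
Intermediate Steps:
F(p, r) = 4*p*r (F(p, r) = (4*p)*r = 4*p*r)
(-95 + F(Q(n(-3)), -10))**2 = (-95 + 4*(4 - 3)*(-10))**2 = (-95 + 4*1*(-10))**2 = (-95 - 40)**2 = (-135)**2 = 18225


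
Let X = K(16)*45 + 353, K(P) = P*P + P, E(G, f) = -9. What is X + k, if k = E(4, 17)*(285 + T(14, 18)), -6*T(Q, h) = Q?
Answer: 10049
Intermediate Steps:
T(Q, h) = -Q/6
K(P) = P + P**2 (K(P) = P**2 + P = P + P**2)
k = -2544 (k = -9*(285 - 1/6*14) = -9*(285 - 7/3) = -9*848/3 = -2544)
X = 12593 (X = (16*(1 + 16))*45 + 353 = (16*17)*45 + 353 = 272*45 + 353 = 12240 + 353 = 12593)
X + k = 12593 - 2544 = 10049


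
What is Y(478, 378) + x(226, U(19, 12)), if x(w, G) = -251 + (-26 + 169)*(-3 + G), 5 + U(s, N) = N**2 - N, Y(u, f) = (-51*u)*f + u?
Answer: -9196925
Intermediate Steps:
Y(u, f) = u - 51*f*u (Y(u, f) = -51*f*u + u = u - 51*f*u)
U(s, N) = -5 + N**2 - N (U(s, N) = -5 + (N**2 - N) = -5 + N**2 - N)
x(w, G) = -680 + 143*G (x(w, G) = -251 + 143*(-3 + G) = -251 + (-429 + 143*G) = -680 + 143*G)
Y(478, 378) + x(226, U(19, 12)) = 478*(1 - 51*378) + (-680 + 143*(-5 + 12**2 - 1*12)) = 478*(1 - 19278) + (-680 + 143*(-5 + 144 - 12)) = 478*(-19277) + (-680 + 143*127) = -9214406 + (-680 + 18161) = -9214406 + 17481 = -9196925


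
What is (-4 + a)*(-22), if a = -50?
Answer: 1188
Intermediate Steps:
(-4 + a)*(-22) = (-4 - 50)*(-22) = -54*(-22) = 1188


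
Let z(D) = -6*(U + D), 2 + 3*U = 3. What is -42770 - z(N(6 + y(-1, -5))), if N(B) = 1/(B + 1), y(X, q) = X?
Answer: -42767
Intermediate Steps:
U = ⅓ (U = -⅔ + (⅓)*3 = -⅔ + 1 = ⅓ ≈ 0.33333)
N(B) = 1/(1 + B)
z(D) = -2 - 6*D (z(D) = -6*(⅓ + D) = -2 - 6*D)
-42770 - z(N(6 + y(-1, -5))) = -42770 - (-2 - 6/(1 + (6 - 1))) = -42770 - (-2 - 6/(1 + 5)) = -42770 - (-2 - 6/6) = -42770 - (-2 - 6*⅙) = -42770 - (-2 - 1) = -42770 - 1*(-3) = -42770 + 3 = -42767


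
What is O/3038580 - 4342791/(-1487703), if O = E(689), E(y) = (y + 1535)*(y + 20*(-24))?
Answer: 1157285502869/376708715145 ≈ 3.0721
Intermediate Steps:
E(y) = (-480 + y)*(1535 + y) (E(y) = (1535 + y)*(y - 480) = (1535 + y)*(-480 + y) = (-480 + y)*(1535 + y))
O = 464816 (O = -736800 + 689² + 1055*689 = -736800 + 474721 + 726895 = 464816)
O/3038580 - 4342791/(-1487703) = 464816/3038580 - 4342791/(-1487703) = 464816*(1/3038580) - 4342791*(-1/1487703) = 116204/759645 + 1447597/495901 = 1157285502869/376708715145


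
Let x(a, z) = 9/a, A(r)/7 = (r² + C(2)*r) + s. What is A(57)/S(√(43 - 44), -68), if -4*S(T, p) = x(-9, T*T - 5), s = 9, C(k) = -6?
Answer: 81648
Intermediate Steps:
A(r) = 63 - 42*r + 7*r² (A(r) = 7*((r² - 6*r) + 9) = 7*(9 + r² - 6*r) = 63 - 42*r + 7*r²)
S(T, p) = ¼ (S(T, p) = -9/(4*(-9)) = -9*(-1)/(4*9) = -¼*(-1) = ¼)
A(57)/S(√(43 - 44), -68) = (63 - 42*57 + 7*57²)/(¼) = (63 - 2394 + 7*3249)*4 = (63 - 2394 + 22743)*4 = 20412*4 = 81648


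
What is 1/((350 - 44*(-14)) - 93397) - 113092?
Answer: -10453206653/92431 ≈ -1.1309e+5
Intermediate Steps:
1/((350 - 44*(-14)) - 93397) - 113092 = 1/((350 + 616) - 93397) - 113092 = 1/(966 - 93397) - 113092 = 1/(-92431) - 113092 = -1/92431 - 113092 = -10453206653/92431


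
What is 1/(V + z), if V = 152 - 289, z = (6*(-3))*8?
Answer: -1/281 ≈ -0.0035587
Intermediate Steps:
z = -144 (z = -18*8 = -144)
V = -137
1/(V + z) = 1/(-137 - 144) = 1/(-281) = -1/281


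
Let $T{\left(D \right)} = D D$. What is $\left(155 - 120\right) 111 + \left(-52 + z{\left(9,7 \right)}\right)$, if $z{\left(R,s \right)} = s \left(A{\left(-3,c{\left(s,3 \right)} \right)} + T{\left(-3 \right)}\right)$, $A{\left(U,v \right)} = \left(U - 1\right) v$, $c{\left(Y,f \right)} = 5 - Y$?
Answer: $3952$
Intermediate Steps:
$A{\left(U,v \right)} = v \left(-1 + U\right)$ ($A{\left(U,v \right)} = \left(-1 + U\right) v = v \left(-1 + U\right)$)
$T{\left(D \right)} = D^{2}$
$z{\left(R,s \right)} = s \left(-11 + 4 s\right)$ ($z{\left(R,s \right)} = s \left(\left(5 - s\right) \left(-1 - 3\right) + \left(-3\right)^{2}\right) = s \left(\left(5 - s\right) \left(-4\right) + 9\right) = s \left(\left(-20 + 4 s\right) + 9\right) = s \left(-11 + 4 s\right)$)
$\left(155 - 120\right) 111 + \left(-52 + z{\left(9,7 \right)}\right) = \left(155 - 120\right) 111 - \left(52 - 7 \left(-11 + 4 \cdot 7\right)\right) = 35 \cdot 111 - \left(52 - 7 \left(-11 + 28\right)\right) = 3885 + \left(-52 + 7 \cdot 17\right) = 3885 + \left(-52 + 119\right) = 3885 + 67 = 3952$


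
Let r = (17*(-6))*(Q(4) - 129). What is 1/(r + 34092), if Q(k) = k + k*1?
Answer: 1/46434 ≈ 2.1536e-5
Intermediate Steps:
Q(k) = 2*k (Q(k) = k + k = 2*k)
r = 12342 (r = (17*(-6))*(2*4 - 129) = -102*(8 - 129) = -102*(-121) = 12342)
1/(r + 34092) = 1/(12342 + 34092) = 1/46434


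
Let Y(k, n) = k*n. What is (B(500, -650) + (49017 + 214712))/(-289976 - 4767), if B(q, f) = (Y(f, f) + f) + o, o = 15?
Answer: -685594/294743 ≈ -2.3261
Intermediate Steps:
B(q, f) = 15 + f + f² (B(q, f) = (f*f + f) + 15 = (f² + f) + 15 = (f + f²) + 15 = 15 + f + f²)
(B(500, -650) + (49017 + 214712))/(-289976 - 4767) = ((15 - 650 + (-650)²) + (49017 + 214712))/(-289976 - 4767) = ((15 - 650 + 422500) + 263729)/(-294743) = (421865 + 263729)*(-1/294743) = 685594*(-1/294743) = -685594/294743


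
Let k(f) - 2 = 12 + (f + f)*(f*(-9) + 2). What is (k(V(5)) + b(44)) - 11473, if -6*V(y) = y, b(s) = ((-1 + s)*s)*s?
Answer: 430639/6 ≈ 71773.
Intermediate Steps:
b(s) = s²*(-1 + s) (b(s) = (s*(-1 + s))*s = s²*(-1 + s))
V(y) = -y/6
k(f) = 14 + 2*f*(2 - 9*f) (k(f) = 2 + (12 + (f + f)*(f*(-9) + 2)) = 2 + (12 + (2*f)*(-9*f + 2)) = 2 + (12 + (2*f)*(2 - 9*f)) = 2 + (12 + 2*f*(2 - 9*f)) = 14 + 2*f*(2 - 9*f))
(k(V(5)) + b(44)) - 11473 = ((14 - 18*(-⅙*5)² + 4*(-⅙*5)) + 44²*(-1 + 44)) - 11473 = ((14 - 18*(-⅚)² + 4*(-⅚)) + 1936*43) - 11473 = ((14 - 18*25/36 - 10/3) + 83248) - 11473 = ((14 - 25/2 - 10/3) + 83248) - 11473 = (-11/6 + 83248) - 11473 = 499477/6 - 11473 = 430639/6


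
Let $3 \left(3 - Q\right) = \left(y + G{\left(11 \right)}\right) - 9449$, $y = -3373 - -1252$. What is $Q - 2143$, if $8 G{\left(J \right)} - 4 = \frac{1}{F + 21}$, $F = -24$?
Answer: $\frac{123589}{72} \approx 1716.5$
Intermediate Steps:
$G{\left(J \right)} = \frac{11}{24}$ ($G{\left(J \right)} = \frac{1}{2} + \frac{1}{8 \left(-24 + 21\right)} = \frac{1}{2} + \frac{1}{8 \left(-3\right)} = \frac{1}{2} + \frac{1}{8} \left(- \frac{1}{3}\right) = \frac{1}{2} - \frac{1}{24} = \frac{11}{24}$)
$y = -2121$ ($y = -3373 + 1252 = -2121$)
$Q = \frac{277885}{72}$ ($Q = 3 - \frac{\left(-2121 + \frac{11}{24}\right) - 9449}{3} = 3 - \frac{- \frac{50893}{24} - 9449}{3} = 3 - - \frac{277669}{72} = 3 + \frac{277669}{72} = \frac{277885}{72} \approx 3859.5$)
$Q - 2143 = \frac{277885}{72} - 2143 = \frac{123589}{72}$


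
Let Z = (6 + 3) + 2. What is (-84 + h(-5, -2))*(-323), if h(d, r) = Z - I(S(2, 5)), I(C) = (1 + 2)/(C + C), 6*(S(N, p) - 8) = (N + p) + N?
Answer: 23630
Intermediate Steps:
S(N, p) = 8 + N/3 + p/6 (S(N, p) = 8 + ((N + p) + N)/6 = 8 + (p + 2*N)/6 = 8 + (N/3 + p/6) = 8 + N/3 + p/6)
I(C) = 3/(2*C) (I(C) = 3/((2*C)) = 3*(1/(2*C)) = 3/(2*C))
Z = 11 (Z = 9 + 2 = 11)
h(d, r) = 206/19 (h(d, r) = 11 - 3/(2*(8 + (⅓)*2 + (⅙)*5)) = 11 - 3/(2*(8 + ⅔ + ⅚)) = 11 - 3/(2*19/2) = 11 - 3*2/(2*19) = 11 - 1*3/19 = 11 - 3/19 = 206/19)
(-84 + h(-5, -2))*(-323) = (-84 + 206/19)*(-323) = -1390/19*(-323) = 23630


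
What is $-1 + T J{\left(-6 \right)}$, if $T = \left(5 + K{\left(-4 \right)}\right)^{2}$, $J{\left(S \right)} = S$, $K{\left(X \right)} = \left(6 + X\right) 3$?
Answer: $-727$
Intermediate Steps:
$K{\left(X \right)} = 18 + 3 X$
$T = 121$ ($T = \left(5 + \left(18 + 3 \left(-4\right)\right)\right)^{2} = \left(5 + \left(18 - 12\right)\right)^{2} = \left(5 + 6\right)^{2} = 11^{2} = 121$)
$-1 + T J{\left(-6 \right)} = -1 + 121 \left(-6\right) = -1 - 726 = -727$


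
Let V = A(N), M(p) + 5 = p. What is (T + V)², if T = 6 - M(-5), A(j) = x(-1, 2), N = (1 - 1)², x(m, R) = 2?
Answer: 324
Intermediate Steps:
M(p) = -5 + p
N = 0 (N = 0² = 0)
A(j) = 2
T = 16 (T = 6 - (-5 - 5) = 6 - 1*(-10) = 6 + 10 = 16)
V = 2
(T + V)² = (16 + 2)² = 18² = 324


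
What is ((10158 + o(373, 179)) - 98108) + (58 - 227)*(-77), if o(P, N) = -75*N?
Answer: -88362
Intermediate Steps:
((10158 + o(373, 179)) - 98108) + (58 - 227)*(-77) = ((10158 - 75*179) - 98108) + (58 - 227)*(-77) = ((10158 - 13425) - 98108) - 169*(-77) = (-3267 - 98108) + 13013 = -101375 + 13013 = -88362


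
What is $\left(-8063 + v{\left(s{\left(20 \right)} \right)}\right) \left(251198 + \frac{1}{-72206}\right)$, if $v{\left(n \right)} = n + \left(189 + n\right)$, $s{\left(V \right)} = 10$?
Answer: $- \frac{71227936944549}{36103} \approx -1.9729 \cdot 10^{9}$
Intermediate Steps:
$v{\left(n \right)} = 189 + 2 n$
$\left(-8063 + v{\left(s{\left(20 \right)} \right)}\right) \left(251198 + \frac{1}{-72206}\right) = \left(-8063 + \left(189 + 2 \cdot 10\right)\right) \left(251198 + \frac{1}{-72206}\right) = \left(-8063 + \left(189 + 20\right)\right) \left(251198 - \frac{1}{72206}\right) = \left(-8063 + 209\right) \frac{18138002787}{72206} = \left(-7854\right) \frac{18138002787}{72206} = - \frac{71227936944549}{36103}$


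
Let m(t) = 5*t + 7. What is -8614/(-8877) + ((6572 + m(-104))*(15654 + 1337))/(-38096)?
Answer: -913545400369/338178192 ≈ -2701.4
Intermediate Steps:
m(t) = 7 + 5*t
-8614/(-8877) + ((6572 + m(-104))*(15654 + 1337))/(-38096) = -8614/(-8877) + ((6572 + (7 + 5*(-104)))*(15654 + 1337))/(-38096) = -8614*(-1/8877) + ((6572 + (7 - 520))*16991)*(-1/38096) = 8614/8877 + ((6572 - 513)*16991)*(-1/38096) = 8614/8877 + (6059*16991)*(-1/38096) = 8614/8877 + 102948469*(-1/38096) = 8614/8877 - 102948469/38096 = -913545400369/338178192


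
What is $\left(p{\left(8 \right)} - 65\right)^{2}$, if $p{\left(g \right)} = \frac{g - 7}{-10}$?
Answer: $\frac{423801}{100} \approx 4238.0$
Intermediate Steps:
$p{\left(g \right)} = \frac{7}{10} - \frac{g}{10}$ ($p{\left(g \right)} = \left(g - 7\right) \left(- \frac{1}{10}\right) = \left(-7 + g\right) \left(- \frac{1}{10}\right) = \frac{7}{10} - \frac{g}{10}$)
$\left(p{\left(8 \right)} - 65\right)^{2} = \left(\left(\frac{7}{10} - \frac{4}{5}\right) - 65\right)^{2} = \left(- \frac{1}{10} - 65\right)^{2} = \left(- \frac{651}{10}\right)^{2} = \frac{423801}{100}$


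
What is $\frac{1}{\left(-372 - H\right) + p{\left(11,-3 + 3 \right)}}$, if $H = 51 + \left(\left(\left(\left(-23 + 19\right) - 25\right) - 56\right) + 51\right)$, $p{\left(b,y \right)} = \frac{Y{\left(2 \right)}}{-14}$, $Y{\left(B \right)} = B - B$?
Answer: $- \frac{1}{389} \approx -0.0025707$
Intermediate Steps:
$Y{\left(B \right)} = 0$
$p{\left(b,y \right)} = 0$ ($p{\left(b,y \right)} = \frac{0}{-14} = 0 \left(- \frac{1}{14}\right) = 0$)
$H = 17$ ($H = 51 + \left(\left(\left(-4 - 25\right) - 56\right) + 51\right) = 51 + \left(\left(-29 - 56\right) + 51\right) = 51 + \left(-85 + 51\right) = 51 - 34 = 17$)
$\frac{1}{\left(-372 - H\right) + p{\left(11,-3 + 3 \right)}} = \frac{1}{\left(-372 - 17\right) + 0} = \frac{1}{-389 + 0} = \frac{1}{-389} = - \frac{1}{389}$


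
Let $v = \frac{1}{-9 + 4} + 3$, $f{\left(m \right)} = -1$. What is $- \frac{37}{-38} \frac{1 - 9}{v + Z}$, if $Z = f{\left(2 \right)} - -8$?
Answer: $- \frac{740}{931} \approx -0.79484$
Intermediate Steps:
$v = \frac{14}{5}$ ($v = \frac{1}{-5} + 3 = - \frac{1}{5} + 3 = \frac{14}{5} \approx 2.8$)
$Z = 7$ ($Z = -1 - -8 = -1 + 8 = 7$)
$- \frac{37}{-38} \frac{1 - 9}{v + Z} = - \frac{37}{-38} \frac{1 - 9}{\frac{14}{5} + 7} = \left(-37\right) \left(- \frac{1}{38}\right) \left(- \frac{8}{\frac{49}{5}}\right) = \frac{37 \left(\left(-8\right) \frac{5}{49}\right)}{38} = \frac{37}{38} \left(- \frac{40}{49}\right) = - \frac{740}{931}$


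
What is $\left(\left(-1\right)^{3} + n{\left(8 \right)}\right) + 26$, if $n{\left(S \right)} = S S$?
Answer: $89$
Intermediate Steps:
$n{\left(S \right)} = S^{2}$
$\left(\left(-1\right)^{3} + n{\left(8 \right)}\right) + 26 = \left(\left(-1\right)^{3} + 8^{2}\right) + 26 = \left(-1 + 64\right) + 26 = 63 + 26 = 89$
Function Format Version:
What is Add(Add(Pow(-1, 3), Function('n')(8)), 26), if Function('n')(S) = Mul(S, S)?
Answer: 89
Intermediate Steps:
Function('n')(S) = Pow(S, 2)
Add(Add(Pow(-1, 3), Function('n')(8)), 26) = Add(Add(Pow(-1, 3), Pow(8, 2)), 26) = Add(Add(-1, 64), 26) = Add(63, 26) = 89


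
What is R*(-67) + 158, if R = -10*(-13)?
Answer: -8552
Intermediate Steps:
R = 130
R*(-67) + 158 = 130*(-67) + 158 = -8710 + 158 = -8552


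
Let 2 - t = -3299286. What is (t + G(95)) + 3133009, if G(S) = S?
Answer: 6432392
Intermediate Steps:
t = 3299288 (t = 2 - 1*(-3299286) = 2 + 3299286 = 3299288)
(t + G(95)) + 3133009 = (3299288 + 95) + 3133009 = 3299383 + 3133009 = 6432392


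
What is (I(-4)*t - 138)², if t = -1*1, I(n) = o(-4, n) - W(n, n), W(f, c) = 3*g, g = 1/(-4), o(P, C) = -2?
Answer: 299209/16 ≈ 18701.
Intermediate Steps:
g = -¼ (g = 1*(-¼) = -¼ ≈ -0.25000)
W(f, c) = -¾ (W(f, c) = 3*(-¼) = -¾)
I(n) = -5/4 (I(n) = -2 - 1*(-¾) = -2 + ¾ = -5/4)
t = -1
(I(-4)*t - 138)² = (-5/4*(-1) - 138)² = (5/4 - 138)² = (-547/4)² = 299209/16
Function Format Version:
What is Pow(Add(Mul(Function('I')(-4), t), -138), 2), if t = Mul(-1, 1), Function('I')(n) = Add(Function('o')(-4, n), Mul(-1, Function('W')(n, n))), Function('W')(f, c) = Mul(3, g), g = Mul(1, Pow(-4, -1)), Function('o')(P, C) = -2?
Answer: Rational(299209, 16) ≈ 18701.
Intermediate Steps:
g = Rational(-1, 4) (g = Mul(1, Rational(-1, 4)) = Rational(-1, 4) ≈ -0.25000)
Function('W')(f, c) = Rational(-3, 4) (Function('W')(f, c) = Mul(3, Rational(-1, 4)) = Rational(-3, 4))
Function('I')(n) = Rational(-5, 4) (Function('I')(n) = Add(-2, Mul(-1, Rational(-3, 4))) = Add(-2, Rational(3, 4)) = Rational(-5, 4))
t = -1
Pow(Add(Mul(Function('I')(-4), t), -138), 2) = Pow(Add(Mul(Rational(-5, 4), -1), -138), 2) = Pow(Add(Rational(5, 4), -138), 2) = Pow(Rational(-547, 4), 2) = Rational(299209, 16)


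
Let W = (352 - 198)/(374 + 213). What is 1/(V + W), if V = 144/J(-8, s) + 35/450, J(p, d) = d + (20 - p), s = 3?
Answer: 1637730/8164559 ≈ 0.20059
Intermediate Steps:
J(p, d) = 20 + d - p
W = 154/587 ≈ 0.26235
V = 13177/2790 (V = 144/(20 + 3 - 1*(-8)) + 35/450 = 144/(20 + 3 + 8) + 35*(1/450) = 144/31 + 7/90 = 13177/2790 ≈ 4.7229)
1/(V + W) = 1/(13177/2790 + 154/587) = 1/(8164559/1637730) = 1637730/8164559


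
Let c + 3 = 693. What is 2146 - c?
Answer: 1456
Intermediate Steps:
c = 690 (c = -3 + 693 = 690)
2146 - c = 2146 - 1*690 = 2146 - 690 = 1456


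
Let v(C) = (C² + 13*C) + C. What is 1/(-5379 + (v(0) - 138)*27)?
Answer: -1/9105 ≈ -0.00010983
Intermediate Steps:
v(C) = C² + 14*C
1/(-5379 + (v(0) - 138)*27) = 1/(-5379 + (0*(14 + 0) - 138)*27) = 1/(-5379 + (0*14 - 138)*27) = 1/(-5379 + (0 - 138)*27) = 1/(-5379 - 138*27) = 1/(-5379 - 3726) = 1/(-9105) = -1/9105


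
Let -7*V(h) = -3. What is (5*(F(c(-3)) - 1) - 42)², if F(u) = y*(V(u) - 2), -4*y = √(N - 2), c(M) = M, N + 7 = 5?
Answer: 429939/196 - 2585*I/7 ≈ 2193.6 - 369.29*I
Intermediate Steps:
N = -2 (N = -7 + 5 = -2)
V(h) = 3/7 (V(h) = -⅐*(-3) = 3/7)
y = -I/2 (y = -√(-2 - 2)/4 = -I/2 ≈ -0.5*I)
F(u) = 11*I/14 (F(u) = (-I/2)*(3/7 - 2) = -I/2*(-11/7) = 11*I/14)
(5*(F(c(-3)) - 1) - 42)² = (5*(11*I/14 - 1) - 42)² = (5*(-1 + 11*I/14) - 42)² = ((-5 + 55*I/14) - 42)² = (-47 + 55*I/14)²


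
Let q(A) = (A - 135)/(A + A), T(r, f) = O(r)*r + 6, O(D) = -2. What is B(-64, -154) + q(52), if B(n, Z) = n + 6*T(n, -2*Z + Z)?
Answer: 76877/104 ≈ 739.20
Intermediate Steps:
T(r, f) = 6 - 2*r (T(r, f) = -2*r + 6 = 6 - 2*r)
q(A) = (-135 + A)/(2*A) (q(A) = (-135 + A)/((2*A)) = (-135 + A)*(1/(2*A)) = (-135 + A)/(2*A))
B(n, Z) = 36 - 11*n (B(n, Z) = n + 6*(6 - 2*n) = n + (36 - 12*n) = 36 - 11*n)
B(-64, -154) + q(52) = (36 - 11*(-64)) + (1/2)*(-135 + 52)/52 = (36 + 704) + (1/2)*(1/52)*(-83) = 740 - 83/104 = 76877/104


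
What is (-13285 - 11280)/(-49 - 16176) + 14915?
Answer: 48404088/3245 ≈ 14917.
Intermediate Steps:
(-13285 - 11280)/(-49 - 16176) + 14915 = -24565/(-16225) + 14915 = -24565*(-1/16225) + 14915 = 4913/3245 + 14915 = 48404088/3245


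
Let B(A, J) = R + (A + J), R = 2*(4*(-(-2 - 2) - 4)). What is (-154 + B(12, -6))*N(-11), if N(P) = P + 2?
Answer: 1332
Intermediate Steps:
N(P) = 2 + P
R = 0 (R = 2*(4*(-1*(-4) - 4)) = 2*(4*(4 - 4)) = 2*(4*0) = 2*0 = 0)
B(A, J) = A + J (B(A, J) = 0 + (A + J) = A + J)
(-154 + B(12, -6))*N(-11) = (-154 + (12 - 6))*(2 - 11) = (-154 + 6)*(-9) = -148*(-9) = 1332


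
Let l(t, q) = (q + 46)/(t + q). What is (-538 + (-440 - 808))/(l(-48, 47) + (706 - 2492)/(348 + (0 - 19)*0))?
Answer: 310764/17075 ≈ 18.200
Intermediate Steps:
l(t, q) = (46 + q)/(q + t)
(-538 + (-440 - 808))/(l(-48, 47) + (706 - 2492)/(348 + (0 - 19)*0)) = (-538 + (-440 - 808))/((46 + 47)/(47 - 48) + (706 - 2492)/(348 + (0 - 19)*0)) = (-538 - 1248)/(93/(-1) - 1786/(348 - 19*0)) = -1786/(-1*93 - 1786/(348 + 0)) = -1786/(-93 - 1786/348) = -1786/(-93 - 1786*1/348) = -1786/(-93 - 893/174) = -1786/(-17075/174) = -1786*(-174/17075) = 310764/17075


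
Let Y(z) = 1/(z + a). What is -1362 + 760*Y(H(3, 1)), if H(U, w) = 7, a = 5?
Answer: -3896/3 ≈ -1298.7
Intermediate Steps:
Y(z) = 1/(5 + z) (Y(z) = 1/(z + 5) = 1/(5 + z))
-1362 + 760*Y(H(3, 1)) = -1362 + 760/(5 + 7) = -1362 + 760/12 = -1362 + 760*(1/12) = -1362 + 190/3 = -3896/3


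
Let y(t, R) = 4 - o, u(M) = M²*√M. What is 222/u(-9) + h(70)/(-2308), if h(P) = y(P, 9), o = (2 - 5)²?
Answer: 5/2308 - 74*I/81 ≈ 0.0021664 - 0.91358*I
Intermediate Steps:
o = 9 (o = (-3)² = 9)
u(M) = M^(5/2)
y(t, R) = -5 (y(t, R) = 4 - 1*9 = 4 - 9 = -5)
h(P) = -5
222/u(-9) + h(70)/(-2308) = 222/((-9)^(5/2)) - 5/(-2308) = 222/((243*I)) - 5*(-1/2308) = 222*(-I/243) + 5/2308 = -74*I/81 + 5/2308 = 5/2308 - 74*I/81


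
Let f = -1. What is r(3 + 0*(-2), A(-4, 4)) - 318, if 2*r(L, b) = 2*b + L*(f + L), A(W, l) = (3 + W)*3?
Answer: -318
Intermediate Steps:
A(W, l) = 9 + 3*W
r(L, b) = b + L*(-1 + L)/2 (r(L, b) = (2*b + L*(-1 + L))/2 = b + L*(-1 + L)/2)
r(3 + 0*(-2), A(-4, 4)) - 318 = ((9 + 3*(-4)) + (3 + 0*(-2))²/2 - (3 + 0*(-2))/2) - 318 = ((9 - 12) + (3 + 0)²/2 - (3 + 0)/2) - 318 = (-3 + (½)*3² - ½*3) - 318 = (-3 + (½)*9 - 3/2) - 318 = (-3 + 9/2 - 3/2) - 318 = 0 - 318 = -318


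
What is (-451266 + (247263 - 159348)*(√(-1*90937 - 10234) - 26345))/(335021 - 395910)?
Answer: 2316571941/60889 - 87915*I*√101171/60889 ≈ 38046.0 - 459.25*I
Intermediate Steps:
(-451266 + (247263 - 159348)*(√(-1*90937 - 10234) - 26345))/(335021 - 395910) = (-451266 + 87915*(√(-90937 - 10234) - 26345))/(-60889) = (-451266 + 87915*(√(-101171) - 26345))*(-1/60889) = (-451266 + 87915*(I*√101171 - 26345))*(-1/60889) = (-451266 + 87915*(-26345 + I*√101171))*(-1/60889) = (-451266 + (-2316120675 + 87915*I*√101171))*(-1/60889) = (-2316571941 + 87915*I*√101171)*(-1/60889) = 2316571941/60889 - 87915*I*√101171/60889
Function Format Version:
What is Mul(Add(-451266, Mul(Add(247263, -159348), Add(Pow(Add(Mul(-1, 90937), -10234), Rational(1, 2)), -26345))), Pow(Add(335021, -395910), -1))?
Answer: Add(Rational(2316571941, 60889), Mul(Rational(-87915, 60889), I, Pow(101171, Rational(1, 2)))) ≈ Add(38046., Mul(-459.25, I))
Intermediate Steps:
Mul(Add(-451266, Mul(Add(247263, -159348), Add(Pow(Add(Mul(-1, 90937), -10234), Rational(1, 2)), -26345))), Pow(Add(335021, -395910), -1)) = Mul(Add(-451266, Mul(87915, Add(Pow(Add(-90937, -10234), Rational(1, 2)), -26345))), Pow(-60889, -1)) = Mul(Add(-451266, Mul(87915, Add(Pow(-101171, Rational(1, 2)), -26345))), Rational(-1, 60889)) = Mul(Add(-451266, Mul(87915, Add(Mul(I, Pow(101171, Rational(1, 2))), -26345))), Rational(-1, 60889)) = Mul(Add(-451266, Mul(87915, Add(-26345, Mul(I, Pow(101171, Rational(1, 2)))))), Rational(-1, 60889)) = Mul(Add(-451266, Add(-2316120675, Mul(87915, I, Pow(101171, Rational(1, 2))))), Rational(-1, 60889)) = Mul(Add(-2316571941, Mul(87915, I, Pow(101171, Rational(1, 2)))), Rational(-1, 60889)) = Add(Rational(2316571941, 60889), Mul(Rational(-87915, 60889), I, Pow(101171, Rational(1, 2))))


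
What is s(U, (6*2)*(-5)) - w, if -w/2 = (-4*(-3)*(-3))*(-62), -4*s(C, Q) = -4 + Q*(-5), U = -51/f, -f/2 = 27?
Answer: 4390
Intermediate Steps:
f = -54 (f = -2*27 = -54)
U = 17/18 (U = -51/(-54) = -51*(-1/54) = 17/18 ≈ 0.94444)
s(C, Q) = 1 + 5*Q/4 (s(C, Q) = -(-4 + Q*(-5))/4 = -(-4 - 5*Q)/4 = 1 + 5*Q/4)
w = -4464 (w = -2*-4*(-3)*(-3)*(-62) = -2*12*(-3)*(-62) = -(-72)*(-62) = -2*2232 = -4464)
s(U, (6*2)*(-5)) - w = (1 + 5*((6*2)*(-5))/4) - 1*(-4464) = (1 + 5*(12*(-5))/4) + 4464 = (1 + (5/4)*(-60)) + 4464 = (1 - 75) + 4464 = -74 + 4464 = 4390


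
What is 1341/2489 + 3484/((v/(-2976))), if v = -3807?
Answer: 8604004321/3158541 ≈ 2724.0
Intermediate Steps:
1341/2489 + 3484/((v/(-2976))) = 1341/2489 + 3484/((-3807/(-2976))) = 1341*(1/2489) + 3484/((-3807*(-1/2976))) = 1341/2489 + 3484/(1269/992) = 1341/2489 + 3484*(992/1269) = 1341/2489 + 3456128/1269 = 8604004321/3158541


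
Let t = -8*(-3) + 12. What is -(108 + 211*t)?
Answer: -7704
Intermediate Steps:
t = 36 (t = 24 + 12 = 36)
-(108 + 211*t) = -(108 + 211*36) = -(108 + 7596) = -1*7704 = -7704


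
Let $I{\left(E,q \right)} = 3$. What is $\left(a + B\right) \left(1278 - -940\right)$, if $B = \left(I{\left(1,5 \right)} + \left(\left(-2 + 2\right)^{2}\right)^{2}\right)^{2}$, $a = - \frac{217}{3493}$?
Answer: $\frac{9892280}{499} \approx 19824.0$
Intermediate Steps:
$a = - \frac{31}{499}$ ($a = \left(-217\right) \frac{1}{3493} = - \frac{31}{499} \approx -0.062124$)
$B = 9$ ($B = \left(3 + \left(\left(-2 + 2\right)^{2}\right)^{2}\right)^{2} = \left(3 + \left(0^{2}\right)^{2}\right)^{2} = \left(3 + 0^{2}\right)^{2} = \left(3 + 0\right)^{2} = 3^{2} = 9$)
$\left(a + B\right) \left(1278 - -940\right) = \left(- \frac{31}{499} + 9\right) \left(1278 - -940\right) = \frac{4460 \left(1278 + 940\right)}{499} = \frac{4460}{499} \cdot 2218 = \frac{9892280}{499}$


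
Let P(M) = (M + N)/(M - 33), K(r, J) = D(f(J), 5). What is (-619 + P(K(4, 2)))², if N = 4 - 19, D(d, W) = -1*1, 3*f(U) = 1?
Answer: 110565225/289 ≈ 3.8258e+5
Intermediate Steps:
f(U) = ⅓ (f(U) = (⅓)*1 = ⅓)
D(d, W) = -1
K(r, J) = -1
N = -15
P(M) = (-15 + M)/(-33 + M) (P(M) = (M - 15)/(M - 33) = (-15 + M)/(-33 + M))
(-619 + P(K(4, 2)))² = (-619 + (-15 - 1)/(-33 - 1))² = (-619 - 16/(-34))² = (-619 - 1/34*(-16))² = (-619 + 8/17)² = (-10515/17)² = 110565225/289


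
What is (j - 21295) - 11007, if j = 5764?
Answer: -26538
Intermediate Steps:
(j - 21295) - 11007 = (5764 - 21295) - 11007 = -15531 - 11007 = -26538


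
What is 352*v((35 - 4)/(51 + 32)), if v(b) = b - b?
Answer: 0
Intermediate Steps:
v(b) = 0
352*v((35 - 4)/(51 + 32)) = 352*0 = 0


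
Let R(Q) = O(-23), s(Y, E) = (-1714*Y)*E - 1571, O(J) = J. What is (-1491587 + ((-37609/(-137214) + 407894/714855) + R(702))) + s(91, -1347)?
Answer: 620047063562560397/2972367090 ≈ 2.0860e+8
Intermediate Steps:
s(Y, E) = -1571 - 1714*E*Y (s(Y, E) = -1714*E*Y - 1571 = -1571 - 1714*E*Y)
R(Q) = -23
(-1491587 + ((-37609/(-137214) + 407894/714855) + R(702))) + s(91, -1347) = (-1491587 + ((-37609/(-137214) + 407894/714855) - 23)) + (-1571 - 1714*(-1347)*91) = (-1491587 + ((-37609*(-1/137214) + 407894*(1/714855)) - 23)) + (-1571 + 210096978) = (-1491587 + ((3419/12474 + 407894/714855) - 23)) + 210095407 = (-1491587 + (2510719667/2972367090 - 23)) + 210095407 = (-1491587 - 65853723403/2972367090) + 210095407 = -4433609964395233/2972367090 + 210095407 = 620047063562560397/2972367090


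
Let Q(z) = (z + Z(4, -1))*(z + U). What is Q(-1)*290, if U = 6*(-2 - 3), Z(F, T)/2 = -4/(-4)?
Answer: -8990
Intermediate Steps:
Z(F, T) = 2 (Z(F, T) = 2*(-4/(-4)) = 2*(-4*(-¼)) = 2*1 = 2)
U = -30 (U = 6*(-5) = -30)
Q(z) = (-30 + z)*(2 + z) (Q(z) = (z + 2)*(z - 30) = (2 + z)*(-30 + z) = (-30 + z)*(2 + z))
Q(-1)*290 = (-60 + (-1)² - 28*(-1))*290 = (-60 + 1 + 28)*290 = -31*290 = -8990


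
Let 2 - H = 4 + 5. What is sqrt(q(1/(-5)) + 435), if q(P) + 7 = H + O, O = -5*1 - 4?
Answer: 2*sqrt(103) ≈ 20.298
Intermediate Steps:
H = -7 (H = 2 - (4 + 5) = 2 - 1*9 = 2 - 9 = -7)
O = -9 (O = -5 - 4 = -9)
q(P) = -23 (q(P) = -7 + (-7 - 9) = -7 - 16 = -23)
sqrt(q(1/(-5)) + 435) = sqrt(-23 + 435) = sqrt(412) = 2*sqrt(103)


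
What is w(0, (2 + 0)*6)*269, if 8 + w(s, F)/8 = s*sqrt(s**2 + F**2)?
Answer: -17216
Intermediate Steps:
w(s, F) = -64 + 8*s*sqrt(F**2 + s**2) (w(s, F) = -64 + 8*(s*sqrt(s**2 + F**2)) = -64 + 8*(s*sqrt(F**2 + s**2)) = -64 + 8*s*sqrt(F**2 + s**2))
w(0, (2 + 0)*6)*269 = (-64 + 8*0*sqrt(((2 + 0)*6)**2 + 0**2))*269 = (-64 + 8*0*sqrt((2*6)**2 + 0))*269 = (-64 + 8*0*sqrt(12**2 + 0))*269 = (-64 + 8*0*sqrt(144 + 0))*269 = (-64 + 8*0*sqrt(144))*269 = (-64 + 8*0*12)*269 = (-64 + 0)*269 = -64*269 = -17216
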